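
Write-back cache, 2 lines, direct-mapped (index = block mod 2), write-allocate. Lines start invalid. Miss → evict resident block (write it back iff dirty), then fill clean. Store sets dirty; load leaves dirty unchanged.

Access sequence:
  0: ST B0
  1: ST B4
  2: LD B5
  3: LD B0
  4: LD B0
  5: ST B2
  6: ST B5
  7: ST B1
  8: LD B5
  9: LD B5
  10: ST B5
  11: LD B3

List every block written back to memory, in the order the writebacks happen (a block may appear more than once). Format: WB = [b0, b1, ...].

WB = [0, 4, 5, 1, 5]

0: W B0 -> L0 miss  d=D]
1: W B4 -> L0 miss wb->B0  d=D]
2: R B5 -> L1 miss  d=-]
3: R B0 -> L0 miss wb->B4  d=-]
4: R B0 -> L0 hit  d=-]
5: W B2 -> L0 miss  d=D]
6: W B5 -> L1 hit  d=D]
7: W B1 -> L1 miss wb->B5  d=D]
8: R B5 -> L1 miss wb->B1  d=-]
9: R B5 -> L1 hit  d=-]
10: W B5 -> L1 hit  d=D]
11: R B3 -> L1 miss wb->B5  d=-]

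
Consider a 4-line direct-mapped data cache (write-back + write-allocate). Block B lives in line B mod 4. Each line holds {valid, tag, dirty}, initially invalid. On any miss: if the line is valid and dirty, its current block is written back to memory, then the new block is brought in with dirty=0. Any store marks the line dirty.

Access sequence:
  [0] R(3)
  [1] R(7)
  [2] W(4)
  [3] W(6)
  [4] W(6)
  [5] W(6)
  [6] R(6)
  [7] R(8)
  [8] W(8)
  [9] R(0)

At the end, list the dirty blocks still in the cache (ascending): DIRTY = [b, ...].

DIRTY = [6]

0: R B3 → L3 miss [-]
1: R B7 → L3 miss [-]
2: W B4 → L0 miss [D]
3: W B6 → L2 miss [D]
4: W B6 → L2 hit [D]
5: W B6 → L2 hit [D]
6: R B6 → L2 hit [D]
7: R B8 → L0 miss wb→B4 [-]
8: W B8 → L0 hit [D]
9: R B0 → L0 miss wb→B8 [-]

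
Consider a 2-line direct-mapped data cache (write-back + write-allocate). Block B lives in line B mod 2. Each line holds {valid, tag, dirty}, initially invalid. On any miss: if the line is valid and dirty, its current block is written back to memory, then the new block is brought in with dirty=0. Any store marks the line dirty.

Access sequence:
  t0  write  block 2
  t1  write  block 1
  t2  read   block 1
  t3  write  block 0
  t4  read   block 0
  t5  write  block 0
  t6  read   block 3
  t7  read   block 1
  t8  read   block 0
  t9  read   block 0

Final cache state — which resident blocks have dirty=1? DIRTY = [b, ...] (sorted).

0: W B2 → L0 miss [D]
1: W B1 → L1 miss [D]
2: R B1 → L1 hit [D]
3: W B0 → L0 miss wb→B2 [D]
4: R B0 → L0 hit [D]
5: W B0 → L0 hit [D]
6: R B3 → L1 miss wb→B1 [-]
7: R B1 → L1 miss [-]
8: R B0 → L0 hit [D]
9: R B0 → L0 hit [D]

DIRTY = [0]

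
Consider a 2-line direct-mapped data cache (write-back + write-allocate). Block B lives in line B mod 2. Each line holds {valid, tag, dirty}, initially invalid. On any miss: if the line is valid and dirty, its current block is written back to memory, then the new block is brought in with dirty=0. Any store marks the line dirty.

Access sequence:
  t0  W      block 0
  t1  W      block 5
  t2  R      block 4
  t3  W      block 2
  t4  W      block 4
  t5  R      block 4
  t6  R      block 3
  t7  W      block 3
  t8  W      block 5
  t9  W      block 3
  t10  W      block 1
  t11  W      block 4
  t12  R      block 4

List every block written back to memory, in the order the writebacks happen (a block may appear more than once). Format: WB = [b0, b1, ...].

  0 | W B0 → L0 miss [D]
  1 | W B5 → L1 miss [D]
  2 | R B4 → L0 miss wb→B0 [-]
  3 | W B2 → L0 miss [D]
  4 | W B4 → L0 miss wb→B2 [D]
  5 | R B4 → L0 hit [D]
  6 | R B3 → L1 miss wb→B5 [-]
  7 | W B3 → L1 hit [D]
  8 | W B5 → L1 miss wb→B3 [D]
  9 | W B3 → L1 miss wb→B5 [D]
  10 | W B1 → L1 miss wb→B3 [D]
  11 | W B4 → L0 hit [D]
  12 | R B4 → L0 hit [D]

WB = [0, 2, 5, 3, 5, 3]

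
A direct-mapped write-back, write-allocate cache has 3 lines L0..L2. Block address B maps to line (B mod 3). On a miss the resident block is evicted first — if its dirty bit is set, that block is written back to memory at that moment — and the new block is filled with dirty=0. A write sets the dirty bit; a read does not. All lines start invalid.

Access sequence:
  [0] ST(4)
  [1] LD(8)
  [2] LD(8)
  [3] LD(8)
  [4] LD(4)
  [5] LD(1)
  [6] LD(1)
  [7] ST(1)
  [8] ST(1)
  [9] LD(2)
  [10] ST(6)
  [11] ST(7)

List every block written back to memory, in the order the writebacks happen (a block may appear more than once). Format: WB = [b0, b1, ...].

0: W B4 → L1 miss [D]
1: R B8 → L2 miss [-]
2: R B8 → L2 hit [-]
3: R B8 → L2 hit [-]
4: R B4 → L1 hit [D]
5: R B1 → L1 miss wb→B4 [-]
6: R B1 → L1 hit [-]
7: W B1 → L1 hit [D]
8: W B1 → L1 hit [D]
9: R B2 → L2 miss [-]
10: W B6 → L0 miss [D]
11: W B7 → L1 miss wb→B1 [D]

WB = [4, 1]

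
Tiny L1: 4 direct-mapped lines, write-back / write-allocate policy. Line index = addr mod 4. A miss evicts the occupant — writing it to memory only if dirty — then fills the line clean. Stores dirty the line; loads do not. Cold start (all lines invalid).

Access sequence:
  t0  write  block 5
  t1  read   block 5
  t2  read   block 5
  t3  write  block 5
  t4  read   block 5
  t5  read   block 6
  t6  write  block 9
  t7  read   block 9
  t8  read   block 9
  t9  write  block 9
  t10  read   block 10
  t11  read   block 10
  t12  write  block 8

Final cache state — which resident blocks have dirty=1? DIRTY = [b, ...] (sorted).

DIRTY = [8, 9]

0: W B5 → L1 miss [D]
1: R B5 → L1 hit [D]
2: R B5 → L1 hit [D]
3: W B5 → L1 hit [D]
4: R B5 → L1 hit [D]
5: R B6 → L2 miss [-]
6: W B9 → L1 miss wb→B5 [D]
7: R B9 → L1 hit [D]
8: R B9 → L1 hit [D]
9: W B9 → L1 hit [D]
10: R B10 → L2 miss [-]
11: R B10 → L2 hit [-]
12: W B8 → L0 miss [D]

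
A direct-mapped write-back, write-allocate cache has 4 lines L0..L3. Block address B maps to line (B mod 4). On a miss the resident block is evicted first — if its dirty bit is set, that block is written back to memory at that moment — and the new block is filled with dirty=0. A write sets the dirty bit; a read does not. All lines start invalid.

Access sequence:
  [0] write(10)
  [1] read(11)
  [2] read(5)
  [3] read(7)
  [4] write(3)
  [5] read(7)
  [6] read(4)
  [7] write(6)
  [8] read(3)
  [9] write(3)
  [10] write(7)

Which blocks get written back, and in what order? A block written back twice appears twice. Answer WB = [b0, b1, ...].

0: W B10 → L2 miss [D]
1: R B11 → L3 miss [-]
2: R B5 → L1 miss [-]
3: R B7 → L3 miss [-]
4: W B3 → L3 miss [D]
5: R B7 → L3 miss wb→B3 [-]
6: R B4 → L0 miss [-]
7: W B6 → L2 miss wb→B10 [D]
8: R B3 → L3 miss [-]
9: W B3 → L3 hit [D]
10: W B7 → L3 miss wb→B3 [D]

WB = [3, 10, 3]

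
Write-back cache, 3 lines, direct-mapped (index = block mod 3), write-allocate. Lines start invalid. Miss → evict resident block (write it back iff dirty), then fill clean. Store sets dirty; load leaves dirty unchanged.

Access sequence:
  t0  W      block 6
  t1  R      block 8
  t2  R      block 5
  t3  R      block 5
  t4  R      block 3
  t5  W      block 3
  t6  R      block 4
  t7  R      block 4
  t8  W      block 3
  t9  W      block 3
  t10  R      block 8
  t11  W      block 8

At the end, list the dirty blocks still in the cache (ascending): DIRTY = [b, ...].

DIRTY = [3, 8]

0: W B6 → L0 miss [D]
1: R B8 → L2 miss [-]
2: R B5 → L2 miss [-]
3: R B5 → L2 hit [-]
4: R B3 → L0 miss wb→B6 [-]
5: W B3 → L0 hit [D]
6: R B4 → L1 miss [-]
7: R B4 → L1 hit [-]
8: W B3 → L0 hit [D]
9: W B3 → L0 hit [D]
10: R B8 → L2 miss [-]
11: W B8 → L2 hit [D]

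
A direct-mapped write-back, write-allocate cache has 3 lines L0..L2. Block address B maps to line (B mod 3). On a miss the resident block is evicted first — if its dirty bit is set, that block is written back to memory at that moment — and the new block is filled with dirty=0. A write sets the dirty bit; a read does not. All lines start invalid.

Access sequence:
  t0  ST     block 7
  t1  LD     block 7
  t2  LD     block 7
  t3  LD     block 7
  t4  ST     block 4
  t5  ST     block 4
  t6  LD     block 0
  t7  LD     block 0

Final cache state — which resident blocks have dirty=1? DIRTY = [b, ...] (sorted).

0: W B7 -> L1 miss  d=D]
1: R B7 -> L1 hit  d=D]
2: R B7 -> L1 hit  d=D]
3: R B7 -> L1 hit  d=D]
4: W B4 -> L1 miss wb->B7  d=D]
5: W B4 -> L1 hit  d=D]
6: R B0 -> L0 miss  d=-]
7: R B0 -> L0 hit  d=-]

DIRTY = [4]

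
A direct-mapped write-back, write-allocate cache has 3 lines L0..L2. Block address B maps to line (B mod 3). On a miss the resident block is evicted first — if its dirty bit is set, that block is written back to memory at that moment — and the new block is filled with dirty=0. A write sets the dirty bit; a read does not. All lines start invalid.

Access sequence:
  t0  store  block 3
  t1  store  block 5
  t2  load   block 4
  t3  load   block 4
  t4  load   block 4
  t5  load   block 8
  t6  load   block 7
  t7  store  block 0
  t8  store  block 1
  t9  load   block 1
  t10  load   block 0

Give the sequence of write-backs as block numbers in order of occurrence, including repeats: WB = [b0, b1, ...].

0: W B3 -> L0 miss  d=D]
1: W B5 -> L2 miss  d=D]
2: R B4 -> L1 miss  d=-]
3: R B4 -> L1 hit  d=-]
4: R B4 -> L1 hit  d=-]
5: R B8 -> L2 miss wb->B5  d=-]
6: R B7 -> L1 miss  d=-]
7: W B0 -> L0 miss wb->B3  d=D]
8: W B1 -> L1 miss  d=D]
9: R B1 -> L1 hit  d=D]
10: R B0 -> L0 hit  d=D]

WB = [5, 3]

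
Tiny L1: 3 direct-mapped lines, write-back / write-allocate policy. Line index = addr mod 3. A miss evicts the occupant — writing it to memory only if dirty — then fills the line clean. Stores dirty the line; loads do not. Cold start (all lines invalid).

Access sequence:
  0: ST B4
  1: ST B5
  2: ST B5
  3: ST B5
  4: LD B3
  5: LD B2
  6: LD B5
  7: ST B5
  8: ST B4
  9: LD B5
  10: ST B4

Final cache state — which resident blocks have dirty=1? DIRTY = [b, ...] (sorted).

0: W B4 → L1 miss [D]
1: W B5 → L2 miss [D]
2: W B5 → L2 hit [D]
3: W B5 → L2 hit [D]
4: R B3 → L0 miss [-]
5: R B2 → L2 miss wb→B5 [-]
6: R B5 → L2 miss [-]
7: W B5 → L2 hit [D]
8: W B4 → L1 hit [D]
9: R B5 → L2 hit [D]
10: W B4 → L1 hit [D]

DIRTY = [4, 5]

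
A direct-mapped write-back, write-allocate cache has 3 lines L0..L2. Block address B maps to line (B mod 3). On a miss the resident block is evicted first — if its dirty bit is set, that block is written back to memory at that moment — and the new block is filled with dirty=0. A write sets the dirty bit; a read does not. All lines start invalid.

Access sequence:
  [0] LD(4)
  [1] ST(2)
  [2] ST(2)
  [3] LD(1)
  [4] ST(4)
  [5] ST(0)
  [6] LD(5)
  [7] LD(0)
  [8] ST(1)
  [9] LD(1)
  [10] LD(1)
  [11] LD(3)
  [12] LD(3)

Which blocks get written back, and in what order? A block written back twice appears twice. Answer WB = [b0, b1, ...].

0: R B4 -> L1 miss  d=-]
1: W B2 -> L2 miss  d=D]
2: W B2 -> L2 hit  d=D]
3: R B1 -> L1 miss  d=-]
4: W B4 -> L1 miss  d=D]
5: W B0 -> L0 miss  d=D]
6: R B5 -> L2 miss wb->B2  d=-]
7: R B0 -> L0 hit  d=D]
8: W B1 -> L1 miss wb->B4  d=D]
9: R B1 -> L1 hit  d=D]
10: R B1 -> L1 hit  d=D]
11: R B3 -> L0 miss wb->B0  d=-]
12: R B3 -> L0 hit  d=-]

WB = [2, 4, 0]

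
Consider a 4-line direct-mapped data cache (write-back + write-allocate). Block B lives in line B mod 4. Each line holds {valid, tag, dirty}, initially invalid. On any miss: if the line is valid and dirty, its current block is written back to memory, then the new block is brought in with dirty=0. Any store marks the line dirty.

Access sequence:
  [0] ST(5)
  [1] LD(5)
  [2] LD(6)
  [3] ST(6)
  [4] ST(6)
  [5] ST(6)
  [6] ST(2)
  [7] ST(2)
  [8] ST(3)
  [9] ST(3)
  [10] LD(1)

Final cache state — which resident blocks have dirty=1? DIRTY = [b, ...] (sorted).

DIRTY = [2, 3]

0: W B5 -> L1 miss  d=D]
1: R B5 -> L1 hit  d=D]
2: R B6 -> L2 miss  d=-]
3: W B6 -> L2 hit  d=D]
4: W B6 -> L2 hit  d=D]
5: W B6 -> L2 hit  d=D]
6: W B2 -> L2 miss wb->B6  d=D]
7: W B2 -> L2 hit  d=D]
8: W B3 -> L3 miss  d=D]
9: W B3 -> L3 hit  d=D]
10: R B1 -> L1 miss wb->B5  d=-]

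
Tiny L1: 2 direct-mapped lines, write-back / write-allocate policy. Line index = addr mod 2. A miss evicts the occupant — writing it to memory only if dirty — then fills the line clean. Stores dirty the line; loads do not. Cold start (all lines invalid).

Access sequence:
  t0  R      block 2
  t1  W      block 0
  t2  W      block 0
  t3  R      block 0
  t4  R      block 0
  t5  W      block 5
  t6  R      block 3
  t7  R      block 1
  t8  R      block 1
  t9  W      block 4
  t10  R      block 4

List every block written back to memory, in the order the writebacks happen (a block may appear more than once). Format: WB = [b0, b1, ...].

WB = [5, 0]

  0 | R B2 → L0 miss [-]
  1 | W B0 → L0 miss [D]
  2 | W B0 → L0 hit [D]
  3 | R B0 → L0 hit [D]
  4 | R B0 → L0 hit [D]
  5 | W B5 → L1 miss [D]
  6 | R B3 → L1 miss wb→B5 [-]
  7 | R B1 → L1 miss [-]
  8 | R B1 → L1 hit [-]
  9 | W B4 → L0 miss wb→B0 [D]
  10 | R B4 → L0 hit [D]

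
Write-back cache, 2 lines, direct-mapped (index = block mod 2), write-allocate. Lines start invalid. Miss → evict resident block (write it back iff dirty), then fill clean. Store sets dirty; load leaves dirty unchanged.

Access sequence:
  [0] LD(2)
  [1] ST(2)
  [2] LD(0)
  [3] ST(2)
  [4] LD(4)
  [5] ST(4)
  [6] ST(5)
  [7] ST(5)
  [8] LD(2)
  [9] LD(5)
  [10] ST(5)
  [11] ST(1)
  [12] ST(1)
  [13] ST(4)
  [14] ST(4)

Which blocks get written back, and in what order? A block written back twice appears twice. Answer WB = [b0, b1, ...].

WB = [2, 2, 4, 5]

0: R B2 → L0 miss [-]
1: W B2 → L0 hit [D]
2: R B0 → L0 miss wb→B2 [-]
3: W B2 → L0 miss [D]
4: R B4 → L0 miss wb→B2 [-]
5: W B4 → L0 hit [D]
6: W B5 → L1 miss [D]
7: W B5 → L1 hit [D]
8: R B2 → L0 miss wb→B4 [-]
9: R B5 → L1 hit [D]
10: W B5 → L1 hit [D]
11: W B1 → L1 miss wb→B5 [D]
12: W B1 → L1 hit [D]
13: W B4 → L0 miss [D]
14: W B4 → L0 hit [D]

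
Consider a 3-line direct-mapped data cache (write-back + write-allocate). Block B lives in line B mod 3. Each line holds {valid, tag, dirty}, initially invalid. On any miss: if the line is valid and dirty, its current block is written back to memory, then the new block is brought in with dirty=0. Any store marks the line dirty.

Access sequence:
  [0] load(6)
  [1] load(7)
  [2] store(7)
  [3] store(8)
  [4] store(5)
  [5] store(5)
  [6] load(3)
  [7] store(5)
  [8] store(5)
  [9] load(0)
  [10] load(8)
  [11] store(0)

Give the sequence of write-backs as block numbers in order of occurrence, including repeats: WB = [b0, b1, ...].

0: R B6 -> L0 miss  d=-]
1: R B7 -> L1 miss  d=-]
2: W B7 -> L1 hit  d=D]
3: W B8 -> L2 miss  d=D]
4: W B5 -> L2 miss wb->B8  d=D]
5: W B5 -> L2 hit  d=D]
6: R B3 -> L0 miss  d=-]
7: W B5 -> L2 hit  d=D]
8: W B5 -> L2 hit  d=D]
9: R B0 -> L0 miss  d=-]
10: R B8 -> L2 miss wb->B5  d=-]
11: W B0 -> L0 hit  d=D]

WB = [8, 5]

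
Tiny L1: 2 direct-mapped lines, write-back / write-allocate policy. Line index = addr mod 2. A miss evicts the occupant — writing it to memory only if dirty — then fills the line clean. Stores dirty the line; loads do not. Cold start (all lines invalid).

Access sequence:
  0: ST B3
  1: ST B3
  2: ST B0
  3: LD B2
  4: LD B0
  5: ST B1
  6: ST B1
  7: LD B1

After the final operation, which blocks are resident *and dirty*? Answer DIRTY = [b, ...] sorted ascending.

DIRTY = [1]

  0 | W B3 → L1 miss [D]
  1 | W B3 → L1 hit [D]
  2 | W B0 → L0 miss [D]
  3 | R B2 → L0 miss wb→B0 [-]
  4 | R B0 → L0 miss [-]
  5 | W B1 → L1 miss wb→B3 [D]
  6 | W B1 → L1 hit [D]
  7 | R B1 → L1 hit [D]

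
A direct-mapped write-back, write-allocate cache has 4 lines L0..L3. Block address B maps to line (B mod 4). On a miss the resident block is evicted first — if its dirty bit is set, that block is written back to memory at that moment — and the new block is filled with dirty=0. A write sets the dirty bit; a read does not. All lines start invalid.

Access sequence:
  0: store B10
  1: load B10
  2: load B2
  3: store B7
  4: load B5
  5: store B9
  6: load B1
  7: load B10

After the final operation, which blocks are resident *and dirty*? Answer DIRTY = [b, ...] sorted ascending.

0: W B10 -> L2 miss  d=D]
1: R B10 -> L2 hit  d=D]
2: R B2 -> L2 miss wb->B10  d=-]
3: W B7 -> L3 miss  d=D]
4: R B5 -> L1 miss  d=-]
5: W B9 -> L1 miss  d=D]
6: R B1 -> L1 miss wb->B9  d=-]
7: R B10 -> L2 miss  d=-]

DIRTY = [7]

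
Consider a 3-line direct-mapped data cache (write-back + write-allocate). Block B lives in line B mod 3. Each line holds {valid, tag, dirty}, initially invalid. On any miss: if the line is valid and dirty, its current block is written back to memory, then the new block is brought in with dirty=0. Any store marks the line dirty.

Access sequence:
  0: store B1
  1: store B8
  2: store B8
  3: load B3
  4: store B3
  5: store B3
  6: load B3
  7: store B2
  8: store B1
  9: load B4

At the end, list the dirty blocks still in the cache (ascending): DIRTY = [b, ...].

0: W B1 → L1 miss [D]
1: W B8 → L2 miss [D]
2: W B8 → L2 hit [D]
3: R B3 → L0 miss [-]
4: W B3 → L0 hit [D]
5: W B3 → L0 hit [D]
6: R B3 → L0 hit [D]
7: W B2 → L2 miss wb→B8 [D]
8: W B1 → L1 hit [D]
9: R B4 → L1 miss wb→B1 [-]

DIRTY = [2, 3]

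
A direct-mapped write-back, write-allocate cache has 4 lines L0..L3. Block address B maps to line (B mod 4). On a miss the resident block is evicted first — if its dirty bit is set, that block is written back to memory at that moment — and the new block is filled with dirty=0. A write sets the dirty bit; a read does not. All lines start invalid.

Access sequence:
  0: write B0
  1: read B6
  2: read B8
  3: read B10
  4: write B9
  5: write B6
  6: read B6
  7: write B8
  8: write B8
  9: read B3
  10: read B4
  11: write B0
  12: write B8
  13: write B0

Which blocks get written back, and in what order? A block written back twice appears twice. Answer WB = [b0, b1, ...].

0: W B0 -> L0 miss  d=D]
1: R B6 -> L2 miss  d=-]
2: R B8 -> L0 miss wb->B0  d=-]
3: R B10 -> L2 miss  d=-]
4: W B9 -> L1 miss  d=D]
5: W B6 -> L2 miss  d=D]
6: R B6 -> L2 hit  d=D]
7: W B8 -> L0 hit  d=D]
8: W B8 -> L0 hit  d=D]
9: R B3 -> L3 miss  d=-]
10: R B4 -> L0 miss wb->B8  d=-]
11: W B0 -> L0 miss  d=D]
12: W B8 -> L0 miss wb->B0  d=D]
13: W B0 -> L0 miss wb->B8  d=D]

WB = [0, 8, 0, 8]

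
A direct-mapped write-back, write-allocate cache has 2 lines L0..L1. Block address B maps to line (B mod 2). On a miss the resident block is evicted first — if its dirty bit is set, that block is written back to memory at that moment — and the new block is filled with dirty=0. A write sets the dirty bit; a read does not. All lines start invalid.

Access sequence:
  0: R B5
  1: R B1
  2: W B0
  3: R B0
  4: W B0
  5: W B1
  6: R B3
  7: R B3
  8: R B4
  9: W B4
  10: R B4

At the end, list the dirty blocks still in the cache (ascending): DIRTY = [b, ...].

DIRTY = [4]

0: R B5 → L1 miss [-]
1: R B1 → L1 miss [-]
2: W B0 → L0 miss [D]
3: R B0 → L0 hit [D]
4: W B0 → L0 hit [D]
5: W B1 → L1 hit [D]
6: R B3 → L1 miss wb→B1 [-]
7: R B3 → L1 hit [-]
8: R B4 → L0 miss wb→B0 [-]
9: W B4 → L0 hit [D]
10: R B4 → L0 hit [D]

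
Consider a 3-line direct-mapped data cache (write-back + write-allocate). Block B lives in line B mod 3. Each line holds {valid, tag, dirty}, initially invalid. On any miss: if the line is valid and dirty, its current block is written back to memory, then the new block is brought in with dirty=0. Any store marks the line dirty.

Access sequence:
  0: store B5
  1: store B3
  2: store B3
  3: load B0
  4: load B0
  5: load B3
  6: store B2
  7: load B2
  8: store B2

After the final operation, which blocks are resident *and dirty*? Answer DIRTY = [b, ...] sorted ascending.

0: W B5 -> L2 miss  d=D]
1: W B3 -> L0 miss  d=D]
2: W B3 -> L0 hit  d=D]
3: R B0 -> L0 miss wb->B3  d=-]
4: R B0 -> L0 hit  d=-]
5: R B3 -> L0 miss  d=-]
6: W B2 -> L2 miss wb->B5  d=D]
7: R B2 -> L2 hit  d=D]
8: W B2 -> L2 hit  d=D]

DIRTY = [2]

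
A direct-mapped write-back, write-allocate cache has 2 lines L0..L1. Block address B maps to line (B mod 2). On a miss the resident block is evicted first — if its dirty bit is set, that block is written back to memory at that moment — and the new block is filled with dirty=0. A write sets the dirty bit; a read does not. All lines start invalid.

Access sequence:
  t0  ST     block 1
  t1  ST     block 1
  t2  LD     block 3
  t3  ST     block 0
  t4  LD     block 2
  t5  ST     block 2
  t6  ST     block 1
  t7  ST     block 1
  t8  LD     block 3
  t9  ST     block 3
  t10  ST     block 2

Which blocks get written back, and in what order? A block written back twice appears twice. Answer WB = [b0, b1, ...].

  0 | W B1 → L1 miss [D]
  1 | W B1 → L1 hit [D]
  2 | R B3 → L1 miss wb→B1 [-]
  3 | W B0 → L0 miss [D]
  4 | R B2 → L0 miss wb→B0 [-]
  5 | W B2 → L0 hit [D]
  6 | W B1 → L1 miss [D]
  7 | W B1 → L1 hit [D]
  8 | R B3 → L1 miss wb→B1 [-]
  9 | W B3 → L1 hit [D]
  10 | W B2 → L0 hit [D]

WB = [1, 0, 1]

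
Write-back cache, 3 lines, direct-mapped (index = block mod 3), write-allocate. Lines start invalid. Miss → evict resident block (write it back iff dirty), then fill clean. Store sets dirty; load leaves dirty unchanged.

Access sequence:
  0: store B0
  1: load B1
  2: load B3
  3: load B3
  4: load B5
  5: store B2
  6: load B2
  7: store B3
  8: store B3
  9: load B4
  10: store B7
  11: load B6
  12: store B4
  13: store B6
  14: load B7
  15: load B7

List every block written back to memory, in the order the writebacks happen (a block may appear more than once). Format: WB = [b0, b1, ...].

  0 | W B0 → L0 miss [D]
  1 | R B1 → L1 miss [-]
  2 | R B3 → L0 miss wb→B0 [-]
  3 | R B3 → L0 hit [-]
  4 | R B5 → L2 miss [-]
  5 | W B2 → L2 miss [D]
  6 | R B2 → L2 hit [D]
  7 | W B3 → L0 hit [D]
  8 | W B3 → L0 hit [D]
  9 | R B4 → L1 miss [-]
  10 | W B7 → L1 miss [D]
  11 | R B6 → L0 miss wb→B3 [-]
  12 | W B4 → L1 miss wb→B7 [D]
  13 | W B6 → L0 hit [D]
  14 | R B7 → L1 miss wb→B4 [-]
  15 | R B7 → L1 hit [-]

WB = [0, 3, 7, 4]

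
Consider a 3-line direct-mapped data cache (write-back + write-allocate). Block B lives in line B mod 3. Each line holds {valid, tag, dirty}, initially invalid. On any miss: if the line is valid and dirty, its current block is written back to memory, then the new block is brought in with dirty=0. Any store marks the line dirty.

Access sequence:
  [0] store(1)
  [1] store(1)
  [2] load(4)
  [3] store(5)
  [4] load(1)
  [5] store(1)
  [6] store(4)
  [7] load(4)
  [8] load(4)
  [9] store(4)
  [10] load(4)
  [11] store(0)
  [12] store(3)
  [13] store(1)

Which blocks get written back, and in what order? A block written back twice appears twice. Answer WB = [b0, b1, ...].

WB = [1, 1, 0, 4]

0: W B1 -> L1 miss  d=D]
1: W B1 -> L1 hit  d=D]
2: R B4 -> L1 miss wb->B1  d=-]
3: W B5 -> L2 miss  d=D]
4: R B1 -> L1 miss  d=-]
5: W B1 -> L1 hit  d=D]
6: W B4 -> L1 miss wb->B1  d=D]
7: R B4 -> L1 hit  d=D]
8: R B4 -> L1 hit  d=D]
9: W B4 -> L1 hit  d=D]
10: R B4 -> L1 hit  d=D]
11: W B0 -> L0 miss  d=D]
12: W B3 -> L0 miss wb->B0  d=D]
13: W B1 -> L1 miss wb->B4  d=D]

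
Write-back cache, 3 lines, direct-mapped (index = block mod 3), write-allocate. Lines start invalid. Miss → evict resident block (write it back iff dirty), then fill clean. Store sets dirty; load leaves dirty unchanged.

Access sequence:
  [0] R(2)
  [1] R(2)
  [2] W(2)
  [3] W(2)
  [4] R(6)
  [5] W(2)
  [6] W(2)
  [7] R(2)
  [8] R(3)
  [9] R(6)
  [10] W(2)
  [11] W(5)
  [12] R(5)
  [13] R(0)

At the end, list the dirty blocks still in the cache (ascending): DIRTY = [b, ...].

  0 | R B2 → L2 miss [-]
  1 | R B2 → L2 hit [-]
  2 | W B2 → L2 hit [D]
  3 | W B2 → L2 hit [D]
  4 | R B6 → L0 miss [-]
  5 | W B2 → L2 hit [D]
  6 | W B2 → L2 hit [D]
  7 | R B2 → L2 hit [D]
  8 | R B3 → L0 miss [-]
  9 | R B6 → L0 miss [-]
  10 | W B2 → L2 hit [D]
  11 | W B5 → L2 miss wb→B2 [D]
  12 | R B5 → L2 hit [D]
  13 | R B0 → L0 miss [-]

DIRTY = [5]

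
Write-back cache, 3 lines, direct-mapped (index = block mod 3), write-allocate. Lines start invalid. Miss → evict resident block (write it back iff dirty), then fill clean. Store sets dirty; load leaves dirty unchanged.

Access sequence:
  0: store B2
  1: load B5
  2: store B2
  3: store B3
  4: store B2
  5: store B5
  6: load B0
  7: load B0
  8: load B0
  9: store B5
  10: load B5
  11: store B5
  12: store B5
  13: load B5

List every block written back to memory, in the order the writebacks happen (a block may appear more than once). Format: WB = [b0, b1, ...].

WB = [2, 2, 3]

  0 | W B2 → L2 miss [D]
  1 | R B5 → L2 miss wb→B2 [-]
  2 | W B2 → L2 miss [D]
  3 | W B3 → L0 miss [D]
  4 | W B2 → L2 hit [D]
  5 | W B5 → L2 miss wb→B2 [D]
  6 | R B0 → L0 miss wb→B3 [-]
  7 | R B0 → L0 hit [-]
  8 | R B0 → L0 hit [-]
  9 | W B5 → L2 hit [D]
  10 | R B5 → L2 hit [D]
  11 | W B5 → L2 hit [D]
  12 | W B5 → L2 hit [D]
  13 | R B5 → L2 hit [D]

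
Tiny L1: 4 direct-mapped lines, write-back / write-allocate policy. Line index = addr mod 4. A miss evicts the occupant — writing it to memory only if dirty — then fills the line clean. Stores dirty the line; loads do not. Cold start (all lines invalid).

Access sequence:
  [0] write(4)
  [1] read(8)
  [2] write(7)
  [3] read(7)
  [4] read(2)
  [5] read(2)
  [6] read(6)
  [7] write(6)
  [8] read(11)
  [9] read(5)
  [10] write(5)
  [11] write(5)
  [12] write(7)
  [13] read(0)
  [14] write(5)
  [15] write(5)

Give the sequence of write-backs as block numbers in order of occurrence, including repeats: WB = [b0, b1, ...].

WB = [4, 7]

  0 | W B4 → L0 miss [D]
  1 | R B8 → L0 miss wb→B4 [-]
  2 | W B7 → L3 miss [D]
  3 | R B7 → L3 hit [D]
  4 | R B2 → L2 miss [-]
  5 | R B2 → L2 hit [-]
  6 | R B6 → L2 miss [-]
  7 | W B6 → L2 hit [D]
  8 | R B11 → L3 miss wb→B7 [-]
  9 | R B5 → L1 miss [-]
  10 | W B5 → L1 hit [D]
  11 | W B5 → L1 hit [D]
  12 | W B7 → L3 miss [D]
  13 | R B0 → L0 miss [-]
  14 | W B5 → L1 hit [D]
  15 | W B5 → L1 hit [D]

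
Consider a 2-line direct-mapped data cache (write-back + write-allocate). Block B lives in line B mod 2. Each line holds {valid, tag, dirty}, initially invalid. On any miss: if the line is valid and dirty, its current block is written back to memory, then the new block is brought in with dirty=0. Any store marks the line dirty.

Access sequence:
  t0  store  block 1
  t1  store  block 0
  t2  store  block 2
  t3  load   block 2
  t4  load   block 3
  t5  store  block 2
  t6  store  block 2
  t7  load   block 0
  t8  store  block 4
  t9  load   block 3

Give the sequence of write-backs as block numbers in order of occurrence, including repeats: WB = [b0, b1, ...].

WB = [0, 1, 2]

0: W B1 → L1 miss [D]
1: W B0 → L0 miss [D]
2: W B2 → L0 miss wb→B0 [D]
3: R B2 → L0 hit [D]
4: R B3 → L1 miss wb→B1 [-]
5: W B2 → L0 hit [D]
6: W B2 → L0 hit [D]
7: R B0 → L0 miss wb→B2 [-]
8: W B4 → L0 miss [D]
9: R B3 → L1 hit [-]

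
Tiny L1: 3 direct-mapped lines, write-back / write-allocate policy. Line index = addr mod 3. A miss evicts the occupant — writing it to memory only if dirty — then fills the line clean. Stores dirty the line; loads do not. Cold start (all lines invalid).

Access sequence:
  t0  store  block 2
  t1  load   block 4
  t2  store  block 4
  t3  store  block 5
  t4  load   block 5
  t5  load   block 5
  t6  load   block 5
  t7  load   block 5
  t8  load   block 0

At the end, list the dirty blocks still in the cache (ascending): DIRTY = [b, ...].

0: W B2 → L2 miss [D]
1: R B4 → L1 miss [-]
2: W B4 → L1 hit [D]
3: W B5 → L2 miss wb→B2 [D]
4: R B5 → L2 hit [D]
5: R B5 → L2 hit [D]
6: R B5 → L2 hit [D]
7: R B5 → L2 hit [D]
8: R B0 → L0 miss [-]

DIRTY = [4, 5]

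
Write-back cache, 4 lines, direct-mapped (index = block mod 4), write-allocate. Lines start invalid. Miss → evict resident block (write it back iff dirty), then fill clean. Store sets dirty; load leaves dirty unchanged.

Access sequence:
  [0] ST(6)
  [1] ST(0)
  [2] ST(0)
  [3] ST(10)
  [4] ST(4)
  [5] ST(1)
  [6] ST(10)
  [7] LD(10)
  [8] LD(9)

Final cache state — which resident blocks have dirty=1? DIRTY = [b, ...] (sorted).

DIRTY = [4, 10]

0: W B6 -> L2 miss  d=D]
1: W B0 -> L0 miss  d=D]
2: W B0 -> L0 hit  d=D]
3: W B10 -> L2 miss wb->B6  d=D]
4: W B4 -> L0 miss wb->B0  d=D]
5: W B1 -> L1 miss  d=D]
6: W B10 -> L2 hit  d=D]
7: R B10 -> L2 hit  d=D]
8: R B9 -> L1 miss wb->B1  d=-]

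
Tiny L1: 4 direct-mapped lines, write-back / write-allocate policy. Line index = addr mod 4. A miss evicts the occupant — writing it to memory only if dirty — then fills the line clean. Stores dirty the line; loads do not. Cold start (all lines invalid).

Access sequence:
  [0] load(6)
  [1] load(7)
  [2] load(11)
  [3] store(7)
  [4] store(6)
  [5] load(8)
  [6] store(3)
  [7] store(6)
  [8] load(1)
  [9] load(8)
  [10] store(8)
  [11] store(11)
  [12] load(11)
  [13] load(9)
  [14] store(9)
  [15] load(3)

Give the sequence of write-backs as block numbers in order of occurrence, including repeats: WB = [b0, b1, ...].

0: R B6 → L2 miss [-]
1: R B7 → L3 miss [-]
2: R B11 → L3 miss [-]
3: W B7 → L3 miss [D]
4: W B6 → L2 hit [D]
5: R B8 → L0 miss [-]
6: W B3 → L3 miss wb→B7 [D]
7: W B6 → L2 hit [D]
8: R B1 → L1 miss [-]
9: R B8 → L0 hit [-]
10: W B8 → L0 hit [D]
11: W B11 → L3 miss wb→B3 [D]
12: R B11 → L3 hit [D]
13: R B9 → L1 miss [-]
14: W B9 → L1 hit [D]
15: R B3 → L3 miss wb→B11 [-]

WB = [7, 3, 11]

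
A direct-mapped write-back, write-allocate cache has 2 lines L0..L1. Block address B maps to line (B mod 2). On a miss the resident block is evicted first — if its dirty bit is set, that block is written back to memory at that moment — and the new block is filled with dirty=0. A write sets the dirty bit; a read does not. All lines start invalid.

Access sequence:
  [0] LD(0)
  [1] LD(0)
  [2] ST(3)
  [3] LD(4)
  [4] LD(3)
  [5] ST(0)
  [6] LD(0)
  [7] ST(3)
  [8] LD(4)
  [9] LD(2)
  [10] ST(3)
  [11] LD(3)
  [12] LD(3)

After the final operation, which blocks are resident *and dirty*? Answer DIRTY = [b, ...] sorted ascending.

DIRTY = [3]

0: R B0 → L0 miss [-]
1: R B0 → L0 hit [-]
2: W B3 → L1 miss [D]
3: R B4 → L0 miss [-]
4: R B3 → L1 hit [D]
5: W B0 → L0 miss [D]
6: R B0 → L0 hit [D]
7: W B3 → L1 hit [D]
8: R B4 → L0 miss wb→B0 [-]
9: R B2 → L0 miss [-]
10: W B3 → L1 hit [D]
11: R B3 → L1 hit [D]
12: R B3 → L1 hit [D]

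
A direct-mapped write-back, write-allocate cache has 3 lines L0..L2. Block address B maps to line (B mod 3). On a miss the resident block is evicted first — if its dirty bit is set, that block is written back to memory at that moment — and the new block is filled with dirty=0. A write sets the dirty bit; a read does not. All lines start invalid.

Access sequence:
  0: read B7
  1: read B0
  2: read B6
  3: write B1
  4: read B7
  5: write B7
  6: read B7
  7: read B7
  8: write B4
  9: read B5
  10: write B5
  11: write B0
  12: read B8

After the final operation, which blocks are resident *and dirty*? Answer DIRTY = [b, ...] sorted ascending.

0: R B7 -> L1 miss  d=-]
1: R B0 -> L0 miss  d=-]
2: R B6 -> L0 miss  d=-]
3: W B1 -> L1 miss  d=D]
4: R B7 -> L1 miss wb->B1  d=-]
5: W B7 -> L1 hit  d=D]
6: R B7 -> L1 hit  d=D]
7: R B7 -> L1 hit  d=D]
8: W B4 -> L1 miss wb->B7  d=D]
9: R B5 -> L2 miss  d=-]
10: W B5 -> L2 hit  d=D]
11: W B0 -> L0 miss  d=D]
12: R B8 -> L2 miss wb->B5  d=-]

DIRTY = [0, 4]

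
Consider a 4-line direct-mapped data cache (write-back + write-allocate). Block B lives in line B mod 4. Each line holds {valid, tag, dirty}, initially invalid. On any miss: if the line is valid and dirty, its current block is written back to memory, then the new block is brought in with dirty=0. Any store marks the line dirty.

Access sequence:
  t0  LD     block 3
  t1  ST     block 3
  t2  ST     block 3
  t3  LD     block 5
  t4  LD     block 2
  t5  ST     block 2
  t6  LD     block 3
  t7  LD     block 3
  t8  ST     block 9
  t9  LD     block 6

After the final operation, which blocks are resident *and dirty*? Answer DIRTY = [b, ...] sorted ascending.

0: R B3 -> L3 miss  d=-]
1: W B3 -> L3 hit  d=D]
2: W B3 -> L3 hit  d=D]
3: R B5 -> L1 miss  d=-]
4: R B2 -> L2 miss  d=-]
5: W B2 -> L2 hit  d=D]
6: R B3 -> L3 hit  d=D]
7: R B3 -> L3 hit  d=D]
8: W B9 -> L1 miss  d=D]
9: R B6 -> L2 miss wb->B2  d=-]

DIRTY = [3, 9]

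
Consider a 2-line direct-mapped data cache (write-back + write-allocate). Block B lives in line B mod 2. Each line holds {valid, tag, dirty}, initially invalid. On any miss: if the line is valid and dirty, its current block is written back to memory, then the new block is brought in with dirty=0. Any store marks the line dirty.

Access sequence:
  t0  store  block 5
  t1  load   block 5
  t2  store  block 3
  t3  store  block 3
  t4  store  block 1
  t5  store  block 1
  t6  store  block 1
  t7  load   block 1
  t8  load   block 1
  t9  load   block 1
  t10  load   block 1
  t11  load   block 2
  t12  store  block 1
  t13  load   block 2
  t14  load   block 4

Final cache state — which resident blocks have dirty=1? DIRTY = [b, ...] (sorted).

0: W B5 → L1 miss [D]
1: R B5 → L1 hit [D]
2: W B3 → L1 miss wb→B5 [D]
3: W B3 → L1 hit [D]
4: W B1 → L1 miss wb→B3 [D]
5: W B1 → L1 hit [D]
6: W B1 → L1 hit [D]
7: R B1 → L1 hit [D]
8: R B1 → L1 hit [D]
9: R B1 → L1 hit [D]
10: R B1 → L1 hit [D]
11: R B2 → L0 miss [-]
12: W B1 → L1 hit [D]
13: R B2 → L0 hit [-]
14: R B4 → L0 miss [-]

DIRTY = [1]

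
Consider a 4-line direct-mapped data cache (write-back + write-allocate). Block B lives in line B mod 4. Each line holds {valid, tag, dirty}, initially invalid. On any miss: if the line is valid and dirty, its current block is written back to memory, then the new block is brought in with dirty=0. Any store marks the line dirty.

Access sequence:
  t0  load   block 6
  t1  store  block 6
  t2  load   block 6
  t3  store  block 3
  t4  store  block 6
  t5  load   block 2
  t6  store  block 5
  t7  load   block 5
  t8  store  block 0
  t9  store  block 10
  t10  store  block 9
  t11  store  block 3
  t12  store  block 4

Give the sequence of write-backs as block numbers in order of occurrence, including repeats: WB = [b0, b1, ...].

0: R B6 → L2 miss [-]
1: W B6 → L2 hit [D]
2: R B6 → L2 hit [D]
3: W B3 → L3 miss [D]
4: W B6 → L2 hit [D]
5: R B2 → L2 miss wb→B6 [-]
6: W B5 → L1 miss [D]
7: R B5 → L1 hit [D]
8: W B0 → L0 miss [D]
9: W B10 → L2 miss [D]
10: W B9 → L1 miss wb→B5 [D]
11: W B3 → L3 hit [D]
12: W B4 → L0 miss wb→B0 [D]

WB = [6, 5, 0]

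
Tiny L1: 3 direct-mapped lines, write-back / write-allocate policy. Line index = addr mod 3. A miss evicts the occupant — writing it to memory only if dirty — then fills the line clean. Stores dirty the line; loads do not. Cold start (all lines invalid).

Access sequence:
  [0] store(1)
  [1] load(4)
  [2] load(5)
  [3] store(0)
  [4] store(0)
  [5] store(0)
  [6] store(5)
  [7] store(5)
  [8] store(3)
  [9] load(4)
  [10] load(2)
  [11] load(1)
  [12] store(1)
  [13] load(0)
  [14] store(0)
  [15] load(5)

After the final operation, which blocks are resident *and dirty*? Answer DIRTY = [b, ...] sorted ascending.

0: W B1 → L1 miss [D]
1: R B4 → L1 miss wb→B1 [-]
2: R B5 → L2 miss [-]
3: W B0 → L0 miss [D]
4: W B0 → L0 hit [D]
5: W B0 → L0 hit [D]
6: W B5 → L2 hit [D]
7: W B5 → L2 hit [D]
8: W B3 → L0 miss wb→B0 [D]
9: R B4 → L1 hit [-]
10: R B2 → L2 miss wb→B5 [-]
11: R B1 → L1 miss [-]
12: W B1 → L1 hit [D]
13: R B0 → L0 miss wb→B3 [-]
14: W B0 → L0 hit [D]
15: R B5 → L2 miss [-]

DIRTY = [0, 1]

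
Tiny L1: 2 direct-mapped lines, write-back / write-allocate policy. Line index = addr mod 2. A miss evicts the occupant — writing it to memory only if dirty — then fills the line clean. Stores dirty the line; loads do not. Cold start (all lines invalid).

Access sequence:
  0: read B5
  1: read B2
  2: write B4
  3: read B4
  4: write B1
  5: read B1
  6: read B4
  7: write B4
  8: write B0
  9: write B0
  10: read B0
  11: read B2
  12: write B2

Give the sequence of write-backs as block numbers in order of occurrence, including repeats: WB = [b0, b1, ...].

WB = [4, 0]

  0 | R B5 → L1 miss [-]
  1 | R B2 → L0 miss [-]
  2 | W B4 → L0 miss [D]
  3 | R B4 → L0 hit [D]
  4 | W B1 → L1 miss [D]
  5 | R B1 → L1 hit [D]
  6 | R B4 → L0 hit [D]
  7 | W B4 → L0 hit [D]
  8 | W B0 → L0 miss wb→B4 [D]
  9 | W B0 → L0 hit [D]
  10 | R B0 → L0 hit [D]
  11 | R B2 → L0 miss wb→B0 [-]
  12 | W B2 → L0 hit [D]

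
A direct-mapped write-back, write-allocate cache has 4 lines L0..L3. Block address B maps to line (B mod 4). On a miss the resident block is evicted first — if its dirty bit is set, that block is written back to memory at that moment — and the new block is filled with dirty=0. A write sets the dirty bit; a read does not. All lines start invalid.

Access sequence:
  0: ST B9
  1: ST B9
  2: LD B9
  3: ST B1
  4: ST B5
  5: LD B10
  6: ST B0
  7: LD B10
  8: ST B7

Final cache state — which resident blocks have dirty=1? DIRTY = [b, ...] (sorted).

DIRTY = [0, 5, 7]

0: W B9 → L1 miss [D]
1: W B9 → L1 hit [D]
2: R B9 → L1 hit [D]
3: W B1 → L1 miss wb→B9 [D]
4: W B5 → L1 miss wb→B1 [D]
5: R B10 → L2 miss [-]
6: W B0 → L0 miss [D]
7: R B10 → L2 hit [-]
8: W B7 → L3 miss [D]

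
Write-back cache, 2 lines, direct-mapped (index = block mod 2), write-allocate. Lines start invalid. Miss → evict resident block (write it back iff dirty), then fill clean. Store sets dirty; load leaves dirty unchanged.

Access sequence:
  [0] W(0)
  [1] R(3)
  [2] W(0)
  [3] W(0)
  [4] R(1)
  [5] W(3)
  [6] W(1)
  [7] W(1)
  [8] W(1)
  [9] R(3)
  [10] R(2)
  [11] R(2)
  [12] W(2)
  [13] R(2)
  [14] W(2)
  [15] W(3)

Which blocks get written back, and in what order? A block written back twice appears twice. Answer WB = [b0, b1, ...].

WB = [3, 1, 0]

  0 | W B0 → L0 miss [D]
  1 | R B3 → L1 miss [-]
  2 | W B0 → L0 hit [D]
  3 | W B0 → L0 hit [D]
  4 | R B1 → L1 miss [-]
  5 | W B3 → L1 miss [D]
  6 | W B1 → L1 miss wb→B3 [D]
  7 | W B1 → L1 hit [D]
  8 | W B1 → L1 hit [D]
  9 | R B3 → L1 miss wb→B1 [-]
  10 | R B2 → L0 miss wb→B0 [-]
  11 | R B2 → L0 hit [-]
  12 | W B2 → L0 hit [D]
  13 | R B2 → L0 hit [D]
  14 | W B2 → L0 hit [D]
  15 | W B3 → L1 hit [D]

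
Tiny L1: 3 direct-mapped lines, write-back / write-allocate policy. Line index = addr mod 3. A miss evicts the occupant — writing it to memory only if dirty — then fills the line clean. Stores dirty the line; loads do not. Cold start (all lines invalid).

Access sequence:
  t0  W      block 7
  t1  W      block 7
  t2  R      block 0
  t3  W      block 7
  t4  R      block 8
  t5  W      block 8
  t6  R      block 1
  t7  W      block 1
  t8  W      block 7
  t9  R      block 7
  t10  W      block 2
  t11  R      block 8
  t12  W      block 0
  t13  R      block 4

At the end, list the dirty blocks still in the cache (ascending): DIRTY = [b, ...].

0: W B7 -> L1 miss  d=D]
1: W B7 -> L1 hit  d=D]
2: R B0 -> L0 miss  d=-]
3: W B7 -> L1 hit  d=D]
4: R B8 -> L2 miss  d=-]
5: W B8 -> L2 hit  d=D]
6: R B1 -> L1 miss wb->B7  d=-]
7: W B1 -> L1 hit  d=D]
8: W B7 -> L1 miss wb->B1  d=D]
9: R B7 -> L1 hit  d=D]
10: W B2 -> L2 miss wb->B8  d=D]
11: R B8 -> L2 miss wb->B2  d=-]
12: W B0 -> L0 hit  d=D]
13: R B4 -> L1 miss wb->B7  d=-]

DIRTY = [0]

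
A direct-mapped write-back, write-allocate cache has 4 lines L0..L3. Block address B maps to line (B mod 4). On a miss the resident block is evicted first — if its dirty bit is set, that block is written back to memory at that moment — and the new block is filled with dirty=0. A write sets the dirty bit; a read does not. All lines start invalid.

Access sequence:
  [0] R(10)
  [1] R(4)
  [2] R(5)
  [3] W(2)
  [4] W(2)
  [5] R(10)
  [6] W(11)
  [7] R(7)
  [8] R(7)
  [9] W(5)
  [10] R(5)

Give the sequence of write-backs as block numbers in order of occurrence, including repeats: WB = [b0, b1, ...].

0: R B10 → L2 miss [-]
1: R B4 → L0 miss [-]
2: R B5 → L1 miss [-]
3: W B2 → L2 miss [D]
4: W B2 → L2 hit [D]
5: R B10 → L2 miss wb→B2 [-]
6: W B11 → L3 miss [D]
7: R B7 → L3 miss wb→B11 [-]
8: R B7 → L3 hit [-]
9: W B5 → L1 hit [D]
10: R B5 → L1 hit [D]

WB = [2, 11]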